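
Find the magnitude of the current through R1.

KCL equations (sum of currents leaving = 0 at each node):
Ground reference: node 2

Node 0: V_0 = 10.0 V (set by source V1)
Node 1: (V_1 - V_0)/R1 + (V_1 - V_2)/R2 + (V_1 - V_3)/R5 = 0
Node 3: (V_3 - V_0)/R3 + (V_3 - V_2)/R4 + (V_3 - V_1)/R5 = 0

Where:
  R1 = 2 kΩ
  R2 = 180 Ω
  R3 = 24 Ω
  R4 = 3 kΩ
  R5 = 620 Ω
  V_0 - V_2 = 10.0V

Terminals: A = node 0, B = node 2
Nodal analysis, taking node 2 as the 0 V reference.
Source V1 fixes V_0 = 10 V.
KCL at each unknown node (sum of currents leaving = 0; resistances in Ω):
  Node 1: (V_1 - 10)/2000 + (V_1 - 0)/180 + (V_1 - V_3)/620 = 0
  Node 3: (V_3 - 10)/24 + (V_3 - 0)/3000 + (V_3 - V_1)/620 = 0
Collecting terms (coefficients in siemens):
  0.007668·V_1 - 0.001613·V_3 = 0.005
  0.04361·V_3 - 0.001613·V_1 = 0.4167
Determinant D = (0.007668)(0.04361) - (-0.001613)(-0.001613) = 0.0003318
V_1 = [(0.005)(0.04361) - (-0.001613)(0.4167)]/D = 2.682 V
V_3 = [(0.007668)(0.4167) - (0.005)(-0.001613)]/D = 9.653 V
I_R1 = (V_0 - V_1)/R1 = (10 - 2.682)/2000 = 0.003659 A
|I_R1| = 0.003659 A

Final answer: |I_R1| = 0.003659 A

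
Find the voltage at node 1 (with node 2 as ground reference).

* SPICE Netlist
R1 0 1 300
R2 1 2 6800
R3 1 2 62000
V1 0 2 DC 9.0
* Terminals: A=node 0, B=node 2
Nodal analysis, taking node 2 as the 0 V reference.
Source V1 fixes V_0 = 9 V.
KCL at each unknown node (sum of currents leaving = 0; resistances in Ω):
  Node 1: (V_1 - 9)/300 + (V_1 - 0)/6800 + (V_1 - 0)/62000 = 0
Collecting terms: 0.003497 × V_1 = 0.03  =>  V_1 = 8.58 V
The requested potential is V_1 = 8.58 V.

Final answer: V_1 = 8.58 V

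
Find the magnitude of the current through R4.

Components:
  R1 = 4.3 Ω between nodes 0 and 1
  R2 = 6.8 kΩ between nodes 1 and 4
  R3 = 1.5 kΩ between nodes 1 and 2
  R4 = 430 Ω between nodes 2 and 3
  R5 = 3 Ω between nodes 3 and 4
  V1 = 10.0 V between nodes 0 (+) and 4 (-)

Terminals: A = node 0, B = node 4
Nodal analysis, taking node 4 as the 0 V reference.
Source V1 fixes V_0 = 10 V.
KCL at each unknown node (sum of currents leaving = 0; resistances in Ω):
  Node 1: (V_1 - 10)/4.3 + (V_1 - 0)/6800 + (V_1 - V_2)/1500 = 0
  Node 2: (V_2 - V_1)/1500 + (V_2 - V_3)/430 = 0
  Node 3: (V_3 - V_2)/430 + (V_3 - 0)/3 = 0
Collecting terms (coefficients in siemens):
  0.2334·V_1 - 0.0006667·V_2 = 2.326
  0.002992·V_2 - 0.0006667·V_1 - 0.002326·V_3 = 0
  0.3357·V_3 - 0.002326·V_2 = 0
Solving these 3 simultaneous equations (Gaussian elimination) gives:
  V_1 = 9.972 V, V_2 = 2.234 V, V_3 = 0.01548 V
I_R4 = (V_2 - V_3)/R4 = (2.234 - 0.01548)/430 = 0.005159 A
|I_R4| = 0.005159 A

Final answer: |I_R4| = 0.005159 A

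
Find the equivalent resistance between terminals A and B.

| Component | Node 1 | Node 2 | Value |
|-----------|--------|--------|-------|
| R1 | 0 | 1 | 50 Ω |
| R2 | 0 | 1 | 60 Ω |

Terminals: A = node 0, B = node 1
Reduce the network between node 0 (A) and node 1 (B) by series/parallel combination:
  Rp1 = R1 ‖ R2 (parallel, both between nodes 0 and 1) = 1/(1/50 + 1/60) = 27.27 Ω
R_eq = 27.27 Ω

Final answer: 27.27 Ω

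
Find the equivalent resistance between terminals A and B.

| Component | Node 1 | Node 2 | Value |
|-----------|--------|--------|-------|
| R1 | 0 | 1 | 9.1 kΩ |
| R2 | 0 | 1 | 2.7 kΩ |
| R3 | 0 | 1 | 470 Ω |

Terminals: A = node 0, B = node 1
Reduce the network between node 0 (A) and node 1 (B) by series/parallel combination:
  Rp1 = R1 ‖ R2 ‖ R3 (parallel, all between nodes 0 and 1) = 1/(1/9100 + 1/2700 + 1/470) = 383.4 Ω
R_eq = 383.4 Ω

Final answer: 383.4 Ω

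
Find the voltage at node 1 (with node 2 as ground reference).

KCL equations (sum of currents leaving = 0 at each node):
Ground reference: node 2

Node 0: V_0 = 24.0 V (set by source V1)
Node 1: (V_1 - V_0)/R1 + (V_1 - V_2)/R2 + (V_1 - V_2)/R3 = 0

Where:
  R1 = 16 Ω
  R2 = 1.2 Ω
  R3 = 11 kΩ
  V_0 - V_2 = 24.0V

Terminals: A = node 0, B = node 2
Nodal analysis, taking node 2 as the 0 V reference.
Source V1 fixes V_0 = 24 V.
KCL at each unknown node (sum of currents leaving = 0; resistances in Ω):
  Node 1: (V_1 - 24)/16 + (V_1 - 0)/1.2 + (V_1 - 0)/11000 = 0
Collecting terms: 0.8959 × V_1 = 1.5  =>  V_1 = 1.674 V
The requested potential is V_1 = 1.674 V.

Final answer: V_1 = 1.674 V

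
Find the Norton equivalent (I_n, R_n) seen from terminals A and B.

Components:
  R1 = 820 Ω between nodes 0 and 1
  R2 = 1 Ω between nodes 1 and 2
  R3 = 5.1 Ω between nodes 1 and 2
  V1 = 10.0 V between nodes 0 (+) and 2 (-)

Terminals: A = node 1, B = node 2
Find the Thévenin equivalent first; then I_n = V_th/R_th and R_n = R_th.
Step 1 — V_th is the open-circuit voltage V_A - V_B (nothing connected across the terminals).
Nodal analysis, taking node 2 as the 0 V reference.
Source V1 fixes V_0 = 10 V.
KCL at each unknown node (sum of currents leaving = 0; resistances in Ω):
  Node 1: (V_1 - 10)/820 + (V_1 - 0)/1 + (V_1 - 0)/5.1 = 0
Collecting terms: 1.197 × V_1 = 0.0122  =>  V_1 = 0.01019 V
V_th = V_1 - V_2 = 0.01019 - 0 = 0.01019 V
Step 2 — R_th: zero the source — replace V1 by a short circuit (node 2 merges into node 0) — and find the resistance seen between A (node 1) and B (node 0).
Reduce the network between node 1 (A) and node 0 (B) by series/parallel combination:
  Rp1 = R1 ‖ R2 ‖ R3 (parallel, all between nodes 0 and 1) = 1/(1/820 + 1/1 + 1/5.1) = 0.8352 Ω
R_th = 0.8352 Ω
I_n = V_th/R_th = 0.01019/0.8352 = 0.0122 A, and R_n = R_th = 0.8352 Ω

Final answer: I_n = 0.0122 A, R_n = 0.8352 Ω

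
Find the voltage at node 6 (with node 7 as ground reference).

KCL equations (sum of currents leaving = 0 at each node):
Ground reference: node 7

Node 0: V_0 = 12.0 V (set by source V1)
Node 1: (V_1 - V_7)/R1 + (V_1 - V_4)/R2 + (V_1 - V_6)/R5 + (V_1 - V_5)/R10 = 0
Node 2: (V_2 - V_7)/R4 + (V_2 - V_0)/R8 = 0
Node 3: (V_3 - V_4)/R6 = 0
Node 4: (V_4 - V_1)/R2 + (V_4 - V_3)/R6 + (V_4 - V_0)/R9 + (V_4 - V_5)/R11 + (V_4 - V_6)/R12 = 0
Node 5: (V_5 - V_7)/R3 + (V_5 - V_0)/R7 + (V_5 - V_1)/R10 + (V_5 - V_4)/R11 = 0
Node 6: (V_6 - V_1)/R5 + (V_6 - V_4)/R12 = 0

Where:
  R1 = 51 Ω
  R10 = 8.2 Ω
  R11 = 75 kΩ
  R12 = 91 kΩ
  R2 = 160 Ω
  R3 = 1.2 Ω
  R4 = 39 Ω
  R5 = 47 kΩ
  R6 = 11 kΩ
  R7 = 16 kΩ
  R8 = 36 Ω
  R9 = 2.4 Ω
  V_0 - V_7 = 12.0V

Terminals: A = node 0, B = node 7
Nodal analysis, taking node 7 as the 0 V reference.
Source V1 fixes V_0 = 12 V.
KCL at each unknown node (sum of currents leaving = 0; resistances in Ω):
  Node 1: (V_1 - 0)/51 + (V_1 - V_4)/160 + (V_1 - V_6)/47000 + (V_1 - V_5)/8.2 = 0
  Node 2: (V_2 - 0)/39 + (V_2 - 12)/36 = 0
  Node 3: (V_3 - V_4)/11000 = 0
  Node 4: (V_4 - V_1)/160 + (V_4 - V_3)/11000 + (V_4 - 12)/2.4 + (V_4 - V_5)/75000 + (V_4 - V_6)/91000 = 0
  Node 5: (V_5 - 0)/1.2 + (V_5 - 12)/16000 + (V_5 - V_1)/8.2 + (V_5 - V_4)/75000 = 0
  Node 6: (V_6 - V_1)/47000 + (V_6 - V_4)/91000 = 0
Collecting terms (coefficients in siemens):
  0.1478·V_1 - 0.00625·V_4 - 0.122·V_5 - 0.00002128·V_6 = 0
  0.05342·V_2 = 0.3333
  0.00009091·V_3 - 0.00009091·V_4 = 0
  0.423·V_4 - 0.00625·V_1 - 0.00009091·V_3 - 0.00001333·V_5 - 0.00001099·V_6 = 5
  0.9554·V_5 - 0.122·V_1 - 0.00001333·V_4 = 0.00075
  0.00003227·V_6 - 0.00002128·V_1 - 0.00001099·V_4 = 0
Solving these 6 simultaneous equations (Gaussian elimination) gives:
  V_1 = 0.5606 V, V_2 = 6.24 V, V_3 = 11.83 V, V_4 = 11.83 V
  V_5 = 0.07251 V, V_6 = 4.399 V
The requested potential is V_6 = 4.399 V.

Final answer: V_6 = 4.399 V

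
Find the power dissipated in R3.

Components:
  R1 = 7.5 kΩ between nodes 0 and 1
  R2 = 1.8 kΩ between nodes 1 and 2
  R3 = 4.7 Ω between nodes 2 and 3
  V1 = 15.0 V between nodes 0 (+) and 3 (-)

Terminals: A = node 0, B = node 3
Nodal analysis, taking node 3 as the 0 V reference.
Source V1 fixes V_0 = 15 V.
KCL at each unknown node (sum of currents leaving = 0; resistances in Ω):
  Node 1: (V_1 - 15)/7500 + (V_1 - V_2)/1800 = 0
  Node 2: (V_2 - V_1)/1800 + (V_2 - 0)/4.7 = 0
Collecting terms (coefficients in siemens):
  0.0006889·V_1 - 0.0005556·V_2 = 0.002
  0.2133·V_2 - 0.0005556·V_1 = 0
Determinant D = (0.0006889)(0.2133) - (-0.0005556)(-0.0005556) = 0.0001466
V_1 = [(0.002)(0.2133) - (-0.0005556)(0)]/D = 2.909 V
V_2 = [(0.0006889)(0) - (0.002)(-0.0005556)]/D = 0.007577 V
I_R3 = (V_2 - V_3)/R3 = (0.007577 - 0)/4.7 = 0.001612 A
P_R3 = I_R3² × R3 = (0.001612)² × 4.7 = 0.00001221 W

Final answer: 1.221e-05 W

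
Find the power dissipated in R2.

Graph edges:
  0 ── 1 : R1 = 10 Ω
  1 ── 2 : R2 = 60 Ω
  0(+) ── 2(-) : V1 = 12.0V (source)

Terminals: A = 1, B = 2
Nodal analysis, taking node 2 as the 0 V reference.
Source V1 fixes V_0 = 12 V.
KCL at each unknown node (sum of currents leaving = 0; resistances in Ω):
  Node 1: (V_1 - 12)/10 + (V_1 - 0)/60 = 0
Collecting terms: 0.1167 × V_1 = 1.2  =>  V_1 = 10.29 V
I_R2 = (V_1 - V_2)/R2 = (10.29 - 0)/60 = 0.1714 A
P_R2 = I_R2² × R2 = (0.1714)² × 60 = 1.763 W

Final answer: 1.763 W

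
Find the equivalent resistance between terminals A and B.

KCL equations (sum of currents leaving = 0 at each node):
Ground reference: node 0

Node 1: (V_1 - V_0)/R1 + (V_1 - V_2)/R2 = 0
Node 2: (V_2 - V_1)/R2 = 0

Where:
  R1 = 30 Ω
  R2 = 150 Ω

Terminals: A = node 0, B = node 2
Reduce the network between node 0 (A) and node 2 (B) by series/parallel combination:
  Rs1 = R1 + R2 (series, joined only at node 1) = 30 + 150 = 180 Ω
R_eq = 180 Ω

Final answer: 180 Ω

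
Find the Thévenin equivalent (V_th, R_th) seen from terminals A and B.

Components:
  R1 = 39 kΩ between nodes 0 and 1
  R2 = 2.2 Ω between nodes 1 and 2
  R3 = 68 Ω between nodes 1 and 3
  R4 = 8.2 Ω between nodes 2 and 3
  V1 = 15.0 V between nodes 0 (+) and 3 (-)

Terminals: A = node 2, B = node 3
Step 1 — V_th is the open-circuit voltage V_A - V_B (nothing connected across the terminals).
Nodal analysis, taking node 3 as the 0 V reference.
Source V1 fixes V_0 = 15 V.
KCL at each unknown node (sum of currents leaving = 0; resistances in Ω):
  Node 1: (V_1 - 15)/39000 + (V_1 - V_2)/2.2 + (V_1 - 0)/68 = 0
  Node 2: (V_2 - V_1)/2.2 + (V_2 - 0)/8.2 = 0
Collecting terms (coefficients in siemens):
  0.4693·V_1 - 0.4545·V_2 = 0.0003846
  0.5765·V_2 - 0.4545·V_1 = 0
Determinant D = (0.4693)(0.5765) - (-0.4545)(-0.4545) = 0.06393
V_1 = [(0.0003846)(0.5765) - (-0.4545)(0)]/D = 0.003469 V
V_2 = [(0.4693)(0) - (0.0003846)(-0.4545)]/D = 0.002735 V
V_th = V_2 - V_3 = 0.002735 - 0 = 0.002735 V
Step 2 — R_th: zero the source — replace V1 by a short circuit (node 3 merges into node 0) — and find the resistance seen between A (node 2) and B (node 0).
Reduce the network between node 2 (A) and node 0 (B) by series/parallel combination:
  Rp1 = R1 ‖ R3 (parallel, both between nodes 0 and 1) = 1/(1/39000 + 1/68) = 67.88 Ω
  Rs1 = R2 + Rp1 (series, joined only at node 1) = 2.2 + 67.88 = 70.08 Ω
  Rp2 = R4 ‖ Rs1 (parallel, both between nodes 0 and 2) = 1/(1/8.2 + 1/70.08) = 7.341 Ω
R_th = 7.341 Ω

Final answer: V_th = 0.002735 V, R_th = 7.341 Ω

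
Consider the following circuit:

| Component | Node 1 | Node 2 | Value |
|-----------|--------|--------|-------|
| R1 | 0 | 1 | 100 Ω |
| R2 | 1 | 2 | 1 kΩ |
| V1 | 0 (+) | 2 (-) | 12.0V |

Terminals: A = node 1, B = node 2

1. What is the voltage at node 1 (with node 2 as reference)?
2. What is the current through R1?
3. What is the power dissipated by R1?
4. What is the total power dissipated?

Nodal analysis, taking node 2 as the 0 V reference.
Source V1 fixes V_0 = 12 V.
KCL at each unknown node (sum of currents leaving = 0; resistances in Ω):
  Node 1: (V_1 - 12)/100 + (V_1 - 0)/1000 = 0
Collecting terms: 0.011 × V_1 = 0.12  =>  V_1 = 10.91 V
Part 1:
  Read off the nodal solution: V_1 = 10.91 V
Part 2:
  I_R1 = (V_0 - V_1)/R1 = (12 - 10.91)/100 = 0.01091 A
  Magnitude: I_R1 = 0.01091 A
Part 3:
  I_R1 = (V_0 - V_1)/R1 = (12 - 10.91)/100 = 0.01091 A
  P_R1 = I_R1² × R1 = (0.01091)² × 100 = 0.0119 W
Part 4:
  Power in each resistor, P = (ΔV)²/R:
    P_R1 = (12 - 10.91)²/100 = 0.0119 W
    P_R2 = (10.91 - 0)²/1000 = 0.119 W
  P_total = P_R1 + P_R2 = 0.1309 W

Final answers:
1. V_1 = 10.91 V
2. I_R1 = 0.01091 A
3. P_R1 = 0.0119 W
4. P_total = 0.1309 W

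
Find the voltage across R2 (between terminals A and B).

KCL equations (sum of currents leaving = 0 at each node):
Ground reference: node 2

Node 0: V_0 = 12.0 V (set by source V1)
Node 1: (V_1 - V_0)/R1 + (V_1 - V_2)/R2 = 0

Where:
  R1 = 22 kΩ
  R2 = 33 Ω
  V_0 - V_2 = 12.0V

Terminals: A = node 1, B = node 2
R1 and R2 are in series across V1 (node 0 → node 1 → node 2), and the output A–B is taken across R2, so this is a voltage divider.
Series current: I = V1/(R1 + R2) = 12/(22000 + 33) = 12/22030 = 0.0005446 A
V_R2 = I × R2 = V1 × R2/(R1 + R2) = 12 × 33/22030 = 0.01797 V

Final answer: 0.01797 V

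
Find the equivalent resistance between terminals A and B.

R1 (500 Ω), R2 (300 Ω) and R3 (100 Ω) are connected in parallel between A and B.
Reduce the network between node 0 (A) and node 1 (B) by series/parallel combination:
  Rp1 = R1 ‖ R2 ‖ R3 (parallel, all between nodes 0 and 1) = 1/(1/500 + 1/300 + 1/100) = 65.22 Ω
R_eq = 65.22 Ω

Final answer: 65.22 Ω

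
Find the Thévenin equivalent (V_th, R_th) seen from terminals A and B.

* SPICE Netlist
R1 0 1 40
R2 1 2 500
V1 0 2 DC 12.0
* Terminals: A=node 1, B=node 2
Step 1 — V_th is the open-circuit voltage V_A - V_B (nothing connected across the terminals).
Nodal analysis, taking node 2 as the 0 V reference.
Source V1 fixes V_0 = 12 V.
KCL at each unknown node (sum of currents leaving = 0; resistances in Ω):
  Node 1: (V_1 - 12)/40 + (V_1 - 0)/500 = 0
Collecting terms: 0.027 × V_1 = 0.3  =>  V_1 = 11.11 V
V_th = V_1 - V_2 = 11.11 - 0 = 11.11 V
Step 2 — R_th: zero the source — replace V1 by a short circuit (node 2 merges into node 0) — and find the resistance seen between A (node 1) and B (node 0).
Reduce the network between node 1 (A) and node 0 (B) by series/parallel combination:
  Rp1 = R1 ‖ R2 (parallel, both between nodes 0 and 1) = 1/(1/40 + 1/500) = 37.04 Ω
R_th = 37.04 Ω

Final answer: V_th = 11.11 V, R_th = 37.04 Ω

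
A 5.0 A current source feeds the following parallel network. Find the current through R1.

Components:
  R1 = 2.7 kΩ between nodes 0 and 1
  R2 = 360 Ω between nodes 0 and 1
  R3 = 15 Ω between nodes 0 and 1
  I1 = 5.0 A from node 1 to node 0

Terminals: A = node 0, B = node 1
All resistors sit directly between nodes 0 and 1, so they are in parallel and share one voltage V; the full source current 5 A splits among them.
1/R_par = 1/2700 + 1/360 + 1/15 = 0.06981 S  =>  R_par = 14.32 Ω
V = I × R_par = 5 × 14.32 = 71.62 V
I_R1 = V/R1 = 71.62/2700 = 0.02653 A

Final answer: 0.02653 A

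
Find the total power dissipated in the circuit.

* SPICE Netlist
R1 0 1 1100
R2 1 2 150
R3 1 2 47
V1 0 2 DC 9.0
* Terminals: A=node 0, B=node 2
Nodal analysis, taking node 2 as the 0 V reference.
Source V1 fixes V_0 = 9 V.
KCL at each unknown node (sum of currents leaving = 0; resistances in Ω):
  Node 1: (V_1 - 9)/1100 + (V_1 - 0)/150 + (V_1 - 0)/47 = 0
Collecting terms: 0.02885 × V_1 = 0.008182  =>  V_1 = 0.2836 V
Power in each resistor, P = (ΔV)²/R:
  P_R1 = (9 - 0.2836)²/1100 = 0.06907 W
  P_R2 = (0.2836 - 0)²/150 = 0.0005361 W
  P_R3 = (0.2836 - 0)²/47 = 0.001711 W
P_total = P_R1 + P_R2 + P_R3 = 0.07132 W

Final answer: 0.07132 W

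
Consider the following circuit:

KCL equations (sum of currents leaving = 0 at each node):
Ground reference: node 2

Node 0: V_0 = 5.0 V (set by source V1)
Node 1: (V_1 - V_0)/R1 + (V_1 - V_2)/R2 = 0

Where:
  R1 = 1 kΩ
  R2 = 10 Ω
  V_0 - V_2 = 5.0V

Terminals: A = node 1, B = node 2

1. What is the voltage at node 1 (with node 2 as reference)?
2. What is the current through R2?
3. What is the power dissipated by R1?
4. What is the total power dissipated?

Nodal analysis, taking node 2 as the 0 V reference.
Source V1 fixes V_0 = 5 V.
KCL at each unknown node (sum of currents leaving = 0; resistances in Ω):
  Node 1: (V_1 - 5)/1000 + (V_1 - 0)/10 = 0
Collecting terms: 0.101 × V_1 = 0.005  =>  V_1 = 0.0495 V
Part 1:
  Read off the nodal solution: V_1 = 0.0495 V
Part 2:
  I_R2 = (V_1 - V_2)/R2 = (0.0495 - 0)/10 = 0.00495 A
  Magnitude: I_R2 = 0.00495 A
Part 3:
  I_R1 = (V_0 - V_1)/R1 = (5 - 0.0495)/1000 = 0.00495 A
  P_R1 = I_R1² × R1 = (0.00495)² × 1000 = 0.02451 W
Part 4:
  Power in each resistor, P = (ΔV)²/R:
    P_R1 = (5 - 0.0495)²/1000 = 0.02451 W
    P_R2 = (0.0495 - 0)²/10 = 0.0002451 W
  P_total = P_R1 + P_R2 = 0.02475 W

Final answers:
1. V_1 = 0.0495 V
2. I_R2 = 0.00495 A
3. P_R1 = 0.02451 W
4. P_total = 0.02475 W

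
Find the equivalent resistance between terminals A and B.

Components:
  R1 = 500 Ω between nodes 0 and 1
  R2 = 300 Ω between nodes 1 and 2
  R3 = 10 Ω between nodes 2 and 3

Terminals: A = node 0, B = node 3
Reduce the network between node 0 (A) and node 3 (B) by series/parallel combination:
  Rs1 = R1 + R2 (series, joined only at node 1) = 500 + 300 = 800 Ω
  Rs2 = R3 + Rs1 (series, joined only at node 2) = 10 + 800 = 810 Ω
R_eq = 810 Ω

Final answer: 810 Ω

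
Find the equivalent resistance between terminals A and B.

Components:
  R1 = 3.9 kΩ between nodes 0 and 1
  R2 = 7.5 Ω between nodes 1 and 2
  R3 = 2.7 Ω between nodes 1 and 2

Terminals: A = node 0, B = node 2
Reduce the network between node 0 (A) and node 2 (B) by series/parallel combination:
  Rp1 = R2 ‖ R3 (parallel, both between nodes 1 and 2) = 1/(1/7.5 + 1/2.7) = 1.985 Ω
  Rs1 = R1 + Rp1 (series, joined only at node 1) = 3900 + 1.985 = 3902 Ω
R_eq = 3.902 kΩ

Final answer: 3.902 kΩ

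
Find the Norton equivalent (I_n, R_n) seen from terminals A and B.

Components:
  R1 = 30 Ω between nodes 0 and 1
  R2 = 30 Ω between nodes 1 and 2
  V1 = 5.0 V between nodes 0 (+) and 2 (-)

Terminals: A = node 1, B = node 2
Find the Thévenin equivalent first; then I_n = V_th/R_th and R_n = R_th.
Step 1 — V_th is the open-circuit voltage V_A - V_B (nothing connected across the terminals).
Nodal analysis, taking node 2 as the 0 V reference.
Source V1 fixes V_0 = 5 V.
KCL at each unknown node (sum of currents leaving = 0; resistances in Ω):
  Node 1: (V_1 - 5)/30 + (V_1 - 0)/30 = 0
Collecting terms: 0.06667 × V_1 = 0.1667  =>  V_1 = 2.5 V
V_th = V_1 - V_2 = 2.5 - 0 = 2.5 V
Step 2 — R_th: zero the source — replace V1 by a short circuit (node 2 merges into node 0) — and find the resistance seen between A (node 1) and B (node 0).
Reduce the network between node 1 (A) and node 0 (B) by series/parallel combination:
  Rp1 = R1 ‖ R2 (parallel, both between nodes 0 and 1) = 1/(1/30 + 1/30) = 15 Ω
R_th = 15 Ω
I_n = V_th/R_th = 2.5/15 = 0.1667 A, and R_n = R_th = 15 Ω

Final answer: I_n = 0.1667 A, R_n = 15 Ω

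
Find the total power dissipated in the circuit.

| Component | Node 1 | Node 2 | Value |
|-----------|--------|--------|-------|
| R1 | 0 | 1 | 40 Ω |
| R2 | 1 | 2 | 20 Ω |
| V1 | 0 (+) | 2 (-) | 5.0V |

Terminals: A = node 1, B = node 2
Nodal analysis, taking node 2 as the 0 V reference.
Source V1 fixes V_0 = 5 V.
KCL at each unknown node (sum of currents leaving = 0; resistances in Ω):
  Node 1: (V_1 - 5)/40 + (V_1 - 0)/20 = 0
Collecting terms: 0.075 × V_1 = 0.125  =>  V_1 = 1.667 V
Power in each resistor, P = (ΔV)²/R:
  P_R1 = (5 - 1.667)²/40 = 0.2778 W
  P_R2 = (1.667 - 0)²/20 = 0.1389 W
P_total = P_R1 + P_R2 = 0.4167 W

Final answer: 0.4167 W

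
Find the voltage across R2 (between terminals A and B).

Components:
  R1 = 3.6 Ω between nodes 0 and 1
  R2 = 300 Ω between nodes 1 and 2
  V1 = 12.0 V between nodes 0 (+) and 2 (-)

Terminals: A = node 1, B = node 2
R1 and R2 are in series across V1 (node 0 → node 1 → node 2), and the output A–B is taken across R2, so this is a voltage divider.
Series current: I = V1/(R1 + R2) = 12/(3.6 + 300) = 12/303.6 = 0.03953 A
V_R2 = I × R2 = V1 × R2/(R1 + R2) = 12 × 300/303.6 = 11.86 V

Final answer: 11.86 V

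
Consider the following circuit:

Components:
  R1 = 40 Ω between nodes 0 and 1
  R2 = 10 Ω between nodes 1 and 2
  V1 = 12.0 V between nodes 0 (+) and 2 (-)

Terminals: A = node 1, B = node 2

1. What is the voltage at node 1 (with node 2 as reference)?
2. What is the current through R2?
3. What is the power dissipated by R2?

Nodal analysis, taking node 2 as the 0 V reference.
Source V1 fixes V_0 = 12 V.
KCL at each unknown node (sum of currents leaving = 0; resistances in Ω):
  Node 1: (V_1 - 12)/40 + (V_1 - 0)/10 = 0
Collecting terms: 0.125 × V_1 = 0.3  =>  V_1 = 2.4 V
Part 1:
  Read off the nodal solution: V_1 = 2.4 V
Part 2:
  I_R2 = (V_1 - V_2)/R2 = (2.4 - 0)/10 = 0.24 A
  Magnitude: I_R2 = 0.24 A
Part 3:
  I_R2 = (V_1 - V_2)/R2 = (2.4 - 0)/10 = 0.24 A
  P_R2 = I_R2² × R2 = (0.24)² × 10 = 0.576 W

Final answers:
1. V_1 = 2.4 V
2. I_R2 = 0.24 A
3. P_R2 = 0.576 W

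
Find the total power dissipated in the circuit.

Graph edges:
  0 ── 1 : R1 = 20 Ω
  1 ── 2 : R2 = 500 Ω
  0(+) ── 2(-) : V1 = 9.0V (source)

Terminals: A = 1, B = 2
Nodal analysis, taking node 2 as the 0 V reference.
Source V1 fixes V_0 = 9 V.
KCL at each unknown node (sum of currents leaving = 0; resistances in Ω):
  Node 1: (V_1 - 9)/20 + (V_1 - 0)/500 = 0
Collecting terms: 0.052 × V_1 = 0.45  =>  V_1 = 8.654 V
Power in each resistor, P = (ΔV)²/R:
  P_R1 = (9 - 8.654)²/20 = 0.005991 W
  P_R2 = (8.654 - 0)²/500 = 0.1498 W
P_total = P_R1 + P_R2 = 0.1558 W

Final answer: 0.1558 W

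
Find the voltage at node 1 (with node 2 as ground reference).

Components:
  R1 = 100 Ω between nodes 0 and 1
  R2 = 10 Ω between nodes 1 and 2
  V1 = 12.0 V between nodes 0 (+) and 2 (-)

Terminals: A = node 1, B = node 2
Nodal analysis, taking node 2 as the 0 V reference.
Source V1 fixes V_0 = 12 V.
KCL at each unknown node (sum of currents leaving = 0; resistances in Ω):
  Node 1: (V_1 - 12)/100 + (V_1 - 0)/10 = 0
Collecting terms: 0.11 × V_1 = 0.12  =>  V_1 = 1.091 V
The requested potential is V_1 = 1.091 V.

Final answer: V_1 = 1.091 V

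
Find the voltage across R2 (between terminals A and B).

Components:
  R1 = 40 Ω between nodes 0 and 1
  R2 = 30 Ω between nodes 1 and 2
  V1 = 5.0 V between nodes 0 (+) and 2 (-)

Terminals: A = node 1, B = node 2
R1 and R2 are in series across V1 (node 0 → node 1 → node 2), and the output A–B is taken across R2, so this is a voltage divider.
Series current: I = V1/(R1 + R2) = 5/(40 + 30) = 5/70 = 0.07143 A
V_R2 = I × R2 = V1 × R2/(R1 + R2) = 5 × 30/70 = 2.143 V

Final answer: 2.143 V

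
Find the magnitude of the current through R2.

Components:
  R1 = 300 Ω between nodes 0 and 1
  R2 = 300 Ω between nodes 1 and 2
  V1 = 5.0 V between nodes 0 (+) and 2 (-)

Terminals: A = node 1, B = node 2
Nodal analysis, taking node 2 as the 0 V reference.
Source V1 fixes V_0 = 5 V.
KCL at each unknown node (sum of currents leaving = 0; resistances in Ω):
  Node 1: (V_1 - 5)/300 + (V_1 - 0)/300 = 0
Collecting terms: 0.006667 × V_1 = 0.01667  =>  V_1 = 2.5 V
I_R2 = (V_1 - V_2)/R2 = (2.5 - 0)/300 = 0.008333 A
|I_R2| = 0.008333 A

Final answer: |I_R2| = 0.008333 A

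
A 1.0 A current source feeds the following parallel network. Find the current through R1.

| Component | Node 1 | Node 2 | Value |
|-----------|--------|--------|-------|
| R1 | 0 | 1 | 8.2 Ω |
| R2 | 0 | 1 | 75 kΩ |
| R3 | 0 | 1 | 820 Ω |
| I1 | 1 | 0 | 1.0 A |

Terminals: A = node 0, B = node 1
All resistors sit directly between nodes 0 and 1, so they are in parallel and share one voltage V; the full source current 1 A splits among them.
1/R_par = 1/8.2 + 1/75000 + 1/820 = 0.1232 S  =>  R_par = 8.118 Ω
V = I × R_par = 1 × 8.118 = 8.118 V
I_R1 = V/R1 = 8.118/8.2 = 0.99 A

Final answer: 0.99 A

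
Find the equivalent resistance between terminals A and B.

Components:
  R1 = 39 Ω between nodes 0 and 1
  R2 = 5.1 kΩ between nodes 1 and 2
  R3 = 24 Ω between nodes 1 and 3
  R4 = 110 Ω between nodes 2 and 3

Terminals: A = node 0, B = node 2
Reduce the network between node 0 (A) and node 2 (B) by series/parallel combination:
  Rs1 = R3 + R4 (series, joined only at node 3) = 24 + 110 = 134 Ω
  Rp1 = R2 ‖ Rs1 (parallel, both between nodes 1 and 2) = 1/(1/5100 + 1/134) = 130.6 Ω
  Rs2 = R1 + Rp1 (series, joined only at node 1) = 39 + 130.6 = 169.6 Ω
R_eq = 169.6 Ω

Final answer: 169.6 Ω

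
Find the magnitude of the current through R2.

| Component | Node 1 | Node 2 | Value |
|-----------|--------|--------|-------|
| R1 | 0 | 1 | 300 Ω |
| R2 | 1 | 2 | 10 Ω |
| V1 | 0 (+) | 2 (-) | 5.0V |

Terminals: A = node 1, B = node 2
Nodal analysis, taking node 2 as the 0 V reference.
Source V1 fixes V_0 = 5 V.
KCL at each unknown node (sum of currents leaving = 0; resistances in Ω):
  Node 1: (V_1 - 5)/300 + (V_1 - 0)/10 = 0
Collecting terms: 0.1033 × V_1 = 0.01667  =>  V_1 = 0.1613 V
I_R2 = (V_1 - V_2)/R2 = (0.1613 - 0)/10 = 0.01613 A
|I_R2| = 0.01613 A

Final answer: |I_R2| = 0.01613 A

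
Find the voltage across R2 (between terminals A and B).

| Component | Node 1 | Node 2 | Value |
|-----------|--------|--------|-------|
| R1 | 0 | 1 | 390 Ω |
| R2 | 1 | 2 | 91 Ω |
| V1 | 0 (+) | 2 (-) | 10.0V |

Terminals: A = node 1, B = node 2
R1 and R2 are in series across V1 (node 0 → node 1 → node 2), and the output A–B is taken across R2, so this is a voltage divider.
Series current: I = V1/(R1 + R2) = 10/(390 + 91) = 10/481 = 0.02079 A
V_R2 = I × R2 = V1 × R2/(R1 + R2) = 10 × 91/481 = 1.892 V

Final answer: 1.892 V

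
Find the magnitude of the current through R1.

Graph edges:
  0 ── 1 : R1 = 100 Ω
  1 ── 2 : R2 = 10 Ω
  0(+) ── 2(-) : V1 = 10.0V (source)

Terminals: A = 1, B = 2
Nodal analysis, taking node 2 as the 0 V reference.
Source V1 fixes V_0 = 10 V.
KCL at each unknown node (sum of currents leaving = 0; resistances in Ω):
  Node 1: (V_1 - 10)/100 + (V_1 - 0)/10 = 0
Collecting terms: 0.11 × V_1 = 0.1  =>  V_1 = 0.9091 V
I_R1 = (V_0 - V_1)/R1 = (10 - 0.9091)/100 = 0.09091 A
|I_R1| = 0.09091 A

Final answer: |I_R1| = 0.09091 A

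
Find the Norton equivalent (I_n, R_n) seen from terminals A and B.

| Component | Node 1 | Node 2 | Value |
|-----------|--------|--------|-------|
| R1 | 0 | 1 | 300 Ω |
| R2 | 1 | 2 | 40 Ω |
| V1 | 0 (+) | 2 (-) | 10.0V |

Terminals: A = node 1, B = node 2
Find the Thévenin equivalent first; then I_n = V_th/R_th and R_n = R_th.
Step 1 — V_th is the open-circuit voltage V_A - V_B (nothing connected across the terminals).
Nodal analysis, taking node 2 as the 0 V reference.
Source V1 fixes V_0 = 10 V.
KCL at each unknown node (sum of currents leaving = 0; resistances in Ω):
  Node 1: (V_1 - 10)/300 + (V_1 - 0)/40 = 0
Collecting terms: 0.02833 × V_1 = 0.03333  =>  V_1 = 1.176 V
V_th = V_1 - V_2 = 1.176 - 0 = 1.176 V
Step 2 — R_th: zero the source — replace V1 by a short circuit (node 2 merges into node 0) — and find the resistance seen between A (node 1) and B (node 0).
Reduce the network between node 1 (A) and node 0 (B) by series/parallel combination:
  Rp1 = R1 ‖ R2 (parallel, both between nodes 0 and 1) = 1/(1/300 + 1/40) = 35.29 Ω
R_th = 35.29 Ω
I_n = V_th/R_th = 1.176/35.29 = 0.03333 A, and R_n = R_th = 35.29 Ω

Final answer: I_n = 0.03333 A, R_n = 35.29 Ω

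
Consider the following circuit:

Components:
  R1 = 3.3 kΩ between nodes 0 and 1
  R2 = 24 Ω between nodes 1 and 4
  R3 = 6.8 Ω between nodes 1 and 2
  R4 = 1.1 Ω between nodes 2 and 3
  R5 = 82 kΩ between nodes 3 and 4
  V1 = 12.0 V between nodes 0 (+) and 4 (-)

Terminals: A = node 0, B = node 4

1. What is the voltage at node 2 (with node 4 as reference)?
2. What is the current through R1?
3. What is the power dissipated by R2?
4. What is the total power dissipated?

Nodal analysis, taking node 4 as the 0 V reference.
Source V1 fixes V_0 = 12 V.
KCL at each unknown node (sum of currents leaving = 0; resistances in Ω):
  Node 1: (V_1 - 12)/3300 + (V_1 - 0)/24 + (V_1 - V_2)/6.8 = 0
  Node 2: (V_2 - V_1)/6.8 + (V_2 - V_3)/1.1 = 0
  Node 3: (V_3 - V_2)/1.1 + (V_3 - 0)/82000 = 0
Collecting terms (coefficients in siemens):
  0.189·V_1 - 0.1471·V_2 = 0.003636
  1.056·V_2 - 0.1471·V_1 - 0.9091·V_3 = 0
  0.9091·V_3 - 0.9091·V_2 = 0
Solving these 3 simultaneous equations (Gaussian elimination) gives:
  V_1 = 0.08662 V, V_2 = 0.08661 V, V_3 = 0.08661 V
Part 1:
  Read off the nodal solution: V_2 = 0.08661 V
Part 2:
  I_R1 = (V_0 - V_1)/R1 = (12 - 0.08662)/3300 = 0.00361 A
  Magnitude: I_R1 = 0.00361 A
Part 3:
  I_R2 = (V_1 - V_4)/R2 = (0.08662 - 0)/24 = 0.003609 A
  P_R2 = I_R2² × R2 = (0.003609)² × 24 = 0.0003126 W
Part 4:
  Power in each resistor, P = (ΔV)²/R:
    P_R1 = (12 - 0.08662)²/3300 = 0.04301 W
    P_R2 = (0.08662 - 0)²/24 = 0.0003126 W
    P_R3 = (0.08662 - 0.08661)²/6.8 = 0.000000000007586 W
    P_R4 = (0.08661 - 0.08661)²/1.1 = 0.000000000001227 W
    P_R5 = (0.08661 - 0)²/82000 = 0.00000009148 W
  P_total = P_R1 + P_R2 + P_R3 + P_R4 + P_R5 = 0.04332 W

Final answers:
1. V_2 = 0.08661 V
2. I_R1 = 0.00361 A
3. P_R2 = 0.0003126 W
4. P_total = 0.04332 W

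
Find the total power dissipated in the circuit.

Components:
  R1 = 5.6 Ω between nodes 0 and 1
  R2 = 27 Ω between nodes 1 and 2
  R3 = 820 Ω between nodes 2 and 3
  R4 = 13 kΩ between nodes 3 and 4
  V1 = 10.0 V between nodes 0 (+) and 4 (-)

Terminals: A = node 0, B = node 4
Nodal analysis, taking node 4 as the 0 V reference.
Source V1 fixes V_0 = 10 V.
KCL at each unknown node (sum of currents leaving = 0; resistances in Ω):
  Node 1: (V_1 - 10)/5.6 + (V_1 - V_2)/27 = 0
  Node 2: (V_2 - V_1)/27 + (V_2 - V_3)/820 = 0
  Node 3: (V_3 - V_2)/820 + (V_3 - 0)/13000 = 0
Collecting terms (coefficients in siemens):
  0.2156·V_1 - 0.03704·V_2 = 1.786
  0.03826·V_2 - 0.03704·V_1 - 0.00122·V_3 = 0
  0.001296·V_3 - 0.00122·V_2 = 0
Solving these 3 simultaneous equations (Gaussian elimination) gives:
  V_1 = 9.996 V, V_2 = 9.976 V, V_3 = 9.385 V
Power in each resistor, P = (ΔV)²/R:
  P_R1 = (10 - 9.996)²/5.6 = 0.000002918 W
  P_R2 = (9.996 - 9.976)²/27 = 0.00001407 W
  P_R3 = (9.976 - 9.385)²/820 = 0.0004273 W
  P_R4 = (9.385 - 0)²/13000 = 0.006775 W
P_total = P_R1 + P_R2 + P_R3 + P_R4 = 0.007219 W

Final answer: 0.007219 W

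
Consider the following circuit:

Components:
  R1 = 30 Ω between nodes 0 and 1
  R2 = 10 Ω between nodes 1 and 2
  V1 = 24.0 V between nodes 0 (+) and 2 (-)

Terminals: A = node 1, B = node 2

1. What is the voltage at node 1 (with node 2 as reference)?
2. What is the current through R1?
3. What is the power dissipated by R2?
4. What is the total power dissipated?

Nodal analysis, taking node 2 as the 0 V reference.
Source V1 fixes V_0 = 24 V.
KCL at each unknown node (sum of currents leaving = 0; resistances in Ω):
  Node 1: (V_1 - 24)/30 + (V_1 - 0)/10 = 0
Collecting terms: 0.1333 × V_1 = 0.8  =>  V_1 = 6 V
Part 1:
  Read off the nodal solution: V_1 = 6 V
Part 2:
  I_R1 = (V_0 - V_1)/R1 = (24 - 6)/30 = 0.6 A
  Magnitude: I_R1 = 0.6 A
Part 3:
  I_R2 = (V_1 - V_2)/R2 = (6 - 0)/10 = 0.6 A
  P_R2 = I_R2² × R2 = (0.6)² × 10 = 3.6 W
Part 4:
  Power in each resistor, P = (ΔV)²/R:
    P_R1 = (24 - 6)²/30 = 10.8 W
    P_R2 = (6 - 0)²/10 = 3.6 W
  P_total = P_R1 + P_R2 = 14.4 W

Final answers:
1. V_1 = 6 V
2. I_R1 = 0.6 A
3. P_R2 = 3.6 W
4. P_total = 14.4 W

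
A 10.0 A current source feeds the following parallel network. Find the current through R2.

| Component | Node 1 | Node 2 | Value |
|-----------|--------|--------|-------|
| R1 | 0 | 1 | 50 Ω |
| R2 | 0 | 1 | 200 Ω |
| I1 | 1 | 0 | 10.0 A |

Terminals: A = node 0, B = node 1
All resistors sit directly between nodes 0 and 1, so they are in parallel and share one voltage V; the full source current 10 A splits among them.
1/R_par = 1/50 + 1/200 = 0.025 S  =>  R_par = 40 Ω
V = I × R_par = 10 × 40 = 400 V
I_R2 = V/R2 = 400/200 = 2 A

Final answer: 2 A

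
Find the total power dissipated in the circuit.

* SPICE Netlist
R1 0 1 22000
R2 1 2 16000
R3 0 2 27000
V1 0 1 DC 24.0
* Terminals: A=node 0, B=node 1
Nodal analysis, taking node 1 as the 0 V reference.
Source V1 fixes V_0 = 24 V.
KCL at each unknown node (sum of currents leaving = 0; resistances in Ω):
  Node 2: (V_2 - 0)/16000 + (V_2 - 24)/27000 = 0
Collecting terms: 0.00009954 × V_2 = 0.0008889  =>  V_2 = 8.93 V
Power in each resistor, P = (ΔV)²/R:
  P_R1 = (24 - 0)²/22000 = 0.02618 W
  P_R2 = (0 - 8.93)²/16000 = 0.004984 W
  P_R3 = (24 - 8.93)²/27000 = 0.008411 W
P_total = P_R1 + P_R2 + P_R3 = 0.03958 W

Final answer: 0.03958 W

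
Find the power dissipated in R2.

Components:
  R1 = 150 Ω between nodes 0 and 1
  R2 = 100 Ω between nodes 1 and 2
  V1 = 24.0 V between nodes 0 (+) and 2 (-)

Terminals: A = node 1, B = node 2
Nodal analysis, taking node 2 as the 0 V reference.
Source V1 fixes V_0 = 24 V.
KCL at each unknown node (sum of currents leaving = 0; resistances in Ω):
  Node 1: (V_1 - 24)/150 + (V_1 - 0)/100 = 0
Collecting terms: 0.01667 × V_1 = 0.16  =>  V_1 = 9.6 V
I_R2 = (V_1 - V_2)/R2 = (9.6 - 0)/100 = 0.096 A
P_R2 = I_R2² × R2 = (0.096)² × 100 = 0.9216 W

Final answer: 0.9216 W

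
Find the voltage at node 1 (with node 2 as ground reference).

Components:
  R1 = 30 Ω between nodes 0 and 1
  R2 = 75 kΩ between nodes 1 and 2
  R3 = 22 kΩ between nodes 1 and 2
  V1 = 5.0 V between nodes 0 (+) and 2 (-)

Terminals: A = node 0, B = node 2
Nodal analysis, taking node 2 as the 0 V reference.
Source V1 fixes V_0 = 5 V.
KCL at each unknown node (sum of currents leaving = 0; resistances in Ω):
  Node 1: (V_1 - 5)/30 + (V_1 - 0)/75000 + (V_1 - 0)/22000 = 0
Collecting terms: 0.03339 × V_1 = 0.1667  =>  V_1 = 4.991 V
The requested potential is V_1 = 4.991 V.

Final answer: V_1 = 4.991 V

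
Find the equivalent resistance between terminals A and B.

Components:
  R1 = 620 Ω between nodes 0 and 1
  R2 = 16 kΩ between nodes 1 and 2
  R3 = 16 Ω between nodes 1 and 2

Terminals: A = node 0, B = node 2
Reduce the network between node 0 (A) and node 2 (B) by series/parallel combination:
  Rp1 = R2 ‖ R3 (parallel, both between nodes 1 and 2) = 1/(1/16000 + 1/16) = 15.98 Ω
  Rs1 = R1 + Rp1 (series, joined only at node 1) = 620 + 15.98 = 636 Ω
R_eq = 636 Ω

Final answer: 636 Ω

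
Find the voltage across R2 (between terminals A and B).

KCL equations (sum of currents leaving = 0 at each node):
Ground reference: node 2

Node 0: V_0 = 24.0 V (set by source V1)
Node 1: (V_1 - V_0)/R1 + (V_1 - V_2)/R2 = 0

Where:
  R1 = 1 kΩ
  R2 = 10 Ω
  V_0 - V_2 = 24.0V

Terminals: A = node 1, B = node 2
R1 and R2 are in series across V1 (node 0 → node 1 → node 2), and the output A–B is taken across R2, so this is a voltage divider.
Series current: I = V1/(R1 + R2) = 24/(1000 + 10) = 24/1010 = 0.02376 A
V_R2 = I × R2 = V1 × R2/(R1 + R2) = 24 × 10/1010 = 0.2376 V

Final answer: 0.2376 V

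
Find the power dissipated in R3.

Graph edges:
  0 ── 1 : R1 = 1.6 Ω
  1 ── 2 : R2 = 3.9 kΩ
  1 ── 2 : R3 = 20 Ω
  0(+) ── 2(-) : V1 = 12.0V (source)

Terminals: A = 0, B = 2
Nodal analysis, taking node 2 as the 0 V reference.
Source V1 fixes V_0 = 12 V.
KCL at each unknown node (sum of currents leaving = 0; resistances in Ω):
  Node 1: (V_1 - 12)/1.6 + (V_1 - 0)/3900 + (V_1 - 0)/20 = 0
Collecting terms: 0.6753 × V_1 = 7.5  =>  V_1 = 11.11 V
I_R3 = (V_1 - V_2)/R3 = (11.11 - 0)/20 = 0.5553 A
P_R3 = I_R3² × R3 = (0.5553)² × 20 = 6.168 W

Final answer: 6.168 W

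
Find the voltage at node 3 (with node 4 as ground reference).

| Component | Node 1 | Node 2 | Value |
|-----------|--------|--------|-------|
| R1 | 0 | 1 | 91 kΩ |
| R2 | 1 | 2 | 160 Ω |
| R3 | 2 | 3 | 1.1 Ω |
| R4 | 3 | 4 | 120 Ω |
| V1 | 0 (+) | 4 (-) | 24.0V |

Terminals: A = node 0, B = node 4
Nodal analysis, taking node 4 as the 0 V reference.
Source V1 fixes V_0 = 24 V.
KCL at each unknown node (sum of currents leaving = 0; resistances in Ω):
  Node 1: (V_1 - 24)/91000 + (V_1 - V_2)/160 = 0
  Node 2: (V_2 - V_1)/160 + (V_2 - V_3)/1.1 = 0
  Node 3: (V_3 - V_2)/1.1 + (V_3 - 0)/120 = 0
Collecting terms (coefficients in siemens):
  0.006261·V_1 - 0.00625·V_2 = 0.0002637
  0.9153·V_2 - 0.00625·V_1 - 0.9091·V_3 = 0
  0.9174·V_3 - 0.9091·V_2 = 0
Solving these 3 simultaneous equations (Gaussian elimination) gives:
  V_1 = 0.07391 V, V_2 = 0.03184 V, V_3 = 0.03155 V
The requested potential is V_3 = 0.03155 V.

Final answer: V_3 = 0.03155 V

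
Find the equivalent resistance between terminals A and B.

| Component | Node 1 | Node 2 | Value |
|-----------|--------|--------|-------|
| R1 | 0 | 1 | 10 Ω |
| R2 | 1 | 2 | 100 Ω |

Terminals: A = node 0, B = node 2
Reduce the network between node 0 (A) and node 2 (B) by series/parallel combination:
  Rs1 = R1 + R2 (series, joined only at node 1) = 10 + 100 = 110 Ω
R_eq = 110 Ω

Final answer: 110 Ω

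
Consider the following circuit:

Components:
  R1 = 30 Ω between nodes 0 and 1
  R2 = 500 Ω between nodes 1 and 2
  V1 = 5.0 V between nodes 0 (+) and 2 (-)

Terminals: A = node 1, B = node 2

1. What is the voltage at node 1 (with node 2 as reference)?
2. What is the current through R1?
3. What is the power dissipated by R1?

Nodal analysis, taking node 2 as the 0 V reference.
Source V1 fixes V_0 = 5 V.
KCL at each unknown node (sum of currents leaving = 0; resistances in Ω):
  Node 1: (V_1 - 5)/30 + (V_1 - 0)/500 = 0
Collecting terms: 0.03533 × V_1 = 0.1667  =>  V_1 = 4.717 V
Part 1:
  Read off the nodal solution: V_1 = 4.717 V
Part 2:
  I_R1 = (V_0 - V_1)/R1 = (5 - 4.717)/30 = 0.009434 A
  Magnitude: I_R1 = 0.009434 A
Part 3:
  I_R1 = (V_0 - V_1)/R1 = (5 - 4.717)/30 = 0.009434 A
  P_R1 = I_R1² × R1 = (0.009434)² × 30 = 0.00267 W

Final answers:
1. V_1 = 4.717 V
2. I_R1 = 0.009434 A
3. P_R1 = 0.00267 W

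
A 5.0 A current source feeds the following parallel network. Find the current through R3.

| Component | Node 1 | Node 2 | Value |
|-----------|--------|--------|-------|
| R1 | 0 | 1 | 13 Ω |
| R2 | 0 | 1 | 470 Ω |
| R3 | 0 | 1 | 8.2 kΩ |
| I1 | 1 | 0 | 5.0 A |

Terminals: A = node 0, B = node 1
All resistors sit directly between nodes 0 and 1, so they are in parallel and share one voltage V; the full source current 5 A splits among them.
1/R_par = 1/13 + 1/470 + 1/8200 = 0.07917 S  =>  R_par = 12.63 Ω
V = I × R_par = 5 × 12.63 = 63.15 V
I_R3 = V/R3 = 63.15/8200 = 0.007702 A

Final answer: 0.007702 A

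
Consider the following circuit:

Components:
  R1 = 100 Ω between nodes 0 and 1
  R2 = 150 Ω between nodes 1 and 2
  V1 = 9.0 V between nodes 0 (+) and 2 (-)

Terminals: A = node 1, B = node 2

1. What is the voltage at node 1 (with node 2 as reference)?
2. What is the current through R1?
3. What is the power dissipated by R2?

Nodal analysis, taking node 2 as the 0 V reference.
Source V1 fixes V_0 = 9 V.
KCL at each unknown node (sum of currents leaving = 0; resistances in Ω):
  Node 1: (V_1 - 9)/100 + (V_1 - 0)/150 = 0
Collecting terms: 0.01667 × V_1 = 0.09  =>  V_1 = 5.4 V
Part 1:
  Read off the nodal solution: V_1 = 5.4 V
Part 2:
  I_R1 = (V_0 - V_1)/R1 = (9 - 5.4)/100 = 0.036 A
  Magnitude: I_R1 = 0.036 A
Part 3:
  I_R2 = (V_1 - V_2)/R2 = (5.4 - 0)/150 = 0.036 A
  P_R2 = I_R2² × R2 = (0.036)² × 150 = 0.1944 W

Final answers:
1. V_1 = 5.4 V
2. I_R1 = 0.036 A
3. P_R2 = 0.1944 W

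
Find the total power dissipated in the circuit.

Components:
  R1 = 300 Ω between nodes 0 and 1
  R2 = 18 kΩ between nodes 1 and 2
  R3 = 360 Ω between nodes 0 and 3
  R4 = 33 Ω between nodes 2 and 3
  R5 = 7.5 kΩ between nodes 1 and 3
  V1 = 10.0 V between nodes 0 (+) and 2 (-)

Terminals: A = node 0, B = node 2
Nodal analysis, taking node 2 as the 0 V reference.
Source V1 fixes V_0 = 10 V.
KCL at each unknown node (sum of currents leaving = 0; resistances in Ω):
  Node 1: (V_1 - 10)/300 + (V_1 - 0)/18000 + (V_1 - V_3)/7500 = 0
  Node 3: (V_3 - 10)/360 + (V_3 - 0)/33 + (V_3 - V_1)/7500 = 0
Collecting terms (coefficients in siemens):
  0.003522·V_1 - 0.0001333·V_3 = 0.03333
  0.03321·V_3 - 0.0001333·V_1 = 0.02778
Determinant D = (0.003522)(0.03321) - (-0.0001333)(-0.0001333) = 0.000117
V_1 = [(0.03333)(0.03321) - (-0.0001333)(0.02778)]/D = 9.497 V
V_3 = [(0.003522)(0.02778) - (0.03333)(-0.0001333)]/D = 0.8744 V
Power in each resistor, P = (ΔV)²/R:
  P_R1 = (10 - 9.497)²/300 = 0.000844 W
  P_R2 = (9.497 - 0)²/18000 = 0.005011 W
  P_R3 = (10 - 0.8744)²/360 = 0.2313 W
  P_R4 = (0 - 0.8744)²/33 = 0.02317 W
  P_R5 = (9.497 - 0.8744)²/7500 = 0.009913 W
P_total = P_R1 + P_R2 + P_R3 + P_R4 + P_R5 = 0.2703 W

Final answer: 0.2703 W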